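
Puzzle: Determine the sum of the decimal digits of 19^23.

145

19^23 = 257829627945307727248226067259
Sum of its 30 digits: 145.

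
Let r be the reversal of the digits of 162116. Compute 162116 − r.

-449145

Reverse of 162116 is 611261.
162116 − 611261 = -449145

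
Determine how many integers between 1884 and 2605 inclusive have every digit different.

347

The integers in [1884, 2605] that have every digit different: 1890, 1892, 1893, 1894, 1895, 1896, …, 2604, 2605.
347 qualify.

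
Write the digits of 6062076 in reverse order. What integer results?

Reversing 6062076 gives 6702606.

6702606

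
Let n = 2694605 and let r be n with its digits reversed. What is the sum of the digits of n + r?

Reversal of 2694605 is 5064962; 2694605 + 5064962 = 7759567.
Digit sum of 7759567: 7+7+5+9+5+6+7 = 46.

46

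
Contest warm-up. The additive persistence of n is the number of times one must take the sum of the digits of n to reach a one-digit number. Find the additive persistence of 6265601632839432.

6265601632839432 → 66 → 12 → 3 (3 steps)

3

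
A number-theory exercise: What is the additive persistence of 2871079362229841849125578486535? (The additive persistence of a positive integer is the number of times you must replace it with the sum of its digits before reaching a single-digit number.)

2

2871079362229841849125578486535 → 151 → 7 (2 steps)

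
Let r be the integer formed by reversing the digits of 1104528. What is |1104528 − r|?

Reverse of 1104528 is 8254011.
|1104528 − 8254011| = 7149483

7149483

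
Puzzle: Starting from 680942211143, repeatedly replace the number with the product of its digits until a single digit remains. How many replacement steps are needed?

680942211143 → 0 (1 step)

1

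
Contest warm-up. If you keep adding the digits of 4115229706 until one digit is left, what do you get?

1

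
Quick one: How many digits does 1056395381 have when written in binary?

1056395381 in base 2 is 111110111101110101000001110101, which has 30 digits.

30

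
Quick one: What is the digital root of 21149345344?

2+1+1+4+9+3+4+5+3+4+4 = 40
4+0 = 4

4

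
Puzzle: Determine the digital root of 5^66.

The digital root of n equals n mod 9 (or 9 when 9 | n), so we need 5^66 mod 9.
5^66 ≡ 1 (mod 9), so the digital root is 1.

1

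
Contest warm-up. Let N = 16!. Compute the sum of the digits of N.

63

16! = 20922789888000
Sum of its 14 digits: 63.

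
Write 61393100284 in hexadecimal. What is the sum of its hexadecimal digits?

79

61393100284 in base 16 is E4B505DFC.
Digit sum: 14+4+11+5+0+5+13+15+12 = 79.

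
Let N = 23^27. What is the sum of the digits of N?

23^27 = 5843211045545439551605946764725979847
Sum of its 37 digits: 179.

179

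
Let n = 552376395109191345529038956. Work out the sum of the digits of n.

5+5+2+3+7+6+3+9+5+1+0+9+1+9+1+3+4+5+5+2+9+0+3+8+9+5+6 = 125

125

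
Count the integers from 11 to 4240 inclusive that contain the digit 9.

1125

The integers in [11, 4240] that contain the digit 9: 19, 29, 39, 49, 59, 69, …, 4229, 4239.
1125 qualify.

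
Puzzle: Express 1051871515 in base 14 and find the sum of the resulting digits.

58

1051871515 in base 14 is 9D9B1159.
Digit sum: 9+13+9+11+1+1+5+9 = 58.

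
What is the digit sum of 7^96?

7^96 = 1347137238494276547832006567721872890819326613454654477690085519113574118965817601
Sum of its 82 digits: 370.

370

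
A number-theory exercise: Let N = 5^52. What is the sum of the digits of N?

5^52 = 2220446049250313080847263336181640625
Sum of its 37 digits: 130.

130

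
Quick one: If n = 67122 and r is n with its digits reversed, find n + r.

Reverse of 67122 is 22176.
67122 + 22176 = 89298

89298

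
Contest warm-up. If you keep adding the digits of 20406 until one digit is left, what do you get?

3

2+0+4+0+6 = 12
1+2 = 3
(Equivalently, 20406 mod 9 = 3.)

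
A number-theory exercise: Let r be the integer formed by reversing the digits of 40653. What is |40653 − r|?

5049

Reverse of 40653 is 35604.
|40653 − 35604| = 5049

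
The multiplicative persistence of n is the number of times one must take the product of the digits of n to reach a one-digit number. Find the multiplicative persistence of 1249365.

2

1249365 → 6480 → 0 (2 steps)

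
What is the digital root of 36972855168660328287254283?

9

3+6+9+7+2+8+5+5+1+6+8+6+6+0+3+2+8+2+8+7+2+5+4+2+8+3 = 126
1+2+6 = 9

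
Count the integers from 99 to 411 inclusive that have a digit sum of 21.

1

The integers in [99, 411] that have a digit sum of 21: 399.
1 qualifies.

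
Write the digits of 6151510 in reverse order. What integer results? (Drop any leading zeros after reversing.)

Reversing 6151510 gives 151516.

151516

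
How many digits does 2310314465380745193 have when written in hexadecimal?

2310314465380745193 in base 16 is 200FE2C404773FE9, which has 16 digits.

16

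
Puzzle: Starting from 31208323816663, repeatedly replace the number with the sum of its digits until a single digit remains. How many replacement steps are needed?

2

31208323816663 → 52 → 7 (2 steps)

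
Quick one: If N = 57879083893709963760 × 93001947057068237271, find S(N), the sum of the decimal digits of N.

216

57879083893709963760 × 93001947057068237271 = 5382867495994424975653795476312491298960
Sum of its 40 digits: 216.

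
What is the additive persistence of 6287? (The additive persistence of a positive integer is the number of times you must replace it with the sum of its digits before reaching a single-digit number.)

2

6287 → 23 → 5 (2 steps)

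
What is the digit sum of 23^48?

289

23^48 = 230640796319223839361986981083444028527480075343400946297318327681
Sum of its 66 digits: 289.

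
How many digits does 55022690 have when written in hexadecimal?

7

55022690 in base 16 is 3479462, which has 7 digits.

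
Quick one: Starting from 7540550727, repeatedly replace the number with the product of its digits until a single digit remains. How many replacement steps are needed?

1

7540550727 → 0 (1 step)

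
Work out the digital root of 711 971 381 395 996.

7+1+1+9+7+1+3+8+1+3+9+5+9+9+6 = 79
7+9 = 16
1+6 = 7

7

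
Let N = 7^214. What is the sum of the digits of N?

781

7^214 = 7095460113584554950272448994377052632046607820230173074903715751922310085234662448275257879743672727814175291665096988787822093628562741123407103477052310011009714133879479108952849
Sum of its 181 digits: 781.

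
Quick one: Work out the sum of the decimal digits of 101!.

639

101! = 9425947759838359420851623124482936749562312794702543768327889353416977599316221476503087861591808346911623490003549599583369706302603264000000000000000000000000
Sum of its 160 digits: 639.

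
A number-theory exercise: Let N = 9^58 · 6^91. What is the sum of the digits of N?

621

9^58 · 6^91 = 1438233275037069252364797642455809127979839415734884648785725873764427412599917983103732130048542149379276154475049931847499776
Sum of its 127 digits: 621.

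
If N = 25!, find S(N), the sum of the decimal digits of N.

25! = 15511210043330985984000000
Sum of its 26 digits: 72.

72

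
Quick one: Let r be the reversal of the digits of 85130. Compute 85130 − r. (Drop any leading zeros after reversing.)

81972

Reverse of 85130 is 3158.
85130 − 3158 = 81972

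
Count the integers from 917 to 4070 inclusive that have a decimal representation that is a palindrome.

40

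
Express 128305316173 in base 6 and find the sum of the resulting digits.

128305316173 in base 6 is 134535340113221.
Digit sum: 1+3+4+5+3+5+3+4+0+1+1+3+2+2+1 = 38.

38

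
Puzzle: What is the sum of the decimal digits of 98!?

639

98! = 9426890448883247745626185743057242473809693764078951663494238777294707070023223798882976159207729119823605850588608460429412647567360000000000000000000000
Sum of its 154 digits: 639.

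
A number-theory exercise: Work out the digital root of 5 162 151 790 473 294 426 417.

5+1+6+2+1+5+1+7+9+0+4+7+3+2+9+4+4+2+6+4+1+7 = 90
9+0 = 9

9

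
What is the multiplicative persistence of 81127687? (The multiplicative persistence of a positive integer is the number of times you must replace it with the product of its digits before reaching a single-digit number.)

4

81127687 → 37632 → 756 → 210 → 0 (4 steps)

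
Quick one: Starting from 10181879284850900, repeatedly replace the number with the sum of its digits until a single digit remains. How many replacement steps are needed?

2

10181879284850900 → 71 → 8 (2 steps)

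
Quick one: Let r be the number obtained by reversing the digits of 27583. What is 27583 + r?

66155

Reverse of 27583 is 38572.
27583 + 38572 = 66155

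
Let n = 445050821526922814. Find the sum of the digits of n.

68

4+4+5+0+5+0+8+2+1+5+2+6+9+2+2+8+1+4 = 68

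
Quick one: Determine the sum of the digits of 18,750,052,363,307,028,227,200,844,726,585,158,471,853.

164

1+8+7+5+0+0+5+2+3+6+3+3+0+7+0+2+8+2+2+7+2+0+0+8+4+4+7+2+6+5+8+5+1+5+8+4+7+1+8+5+3 = 164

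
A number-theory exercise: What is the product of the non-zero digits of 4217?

4×2×1×7 = 56

56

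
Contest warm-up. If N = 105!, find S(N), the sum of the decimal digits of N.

648

105! = 1081396758240290900504101305800329649720646107774902579144176636573226531909905153326984536526808240339776398934872029657993872907813436816097280000000000000000000000000
Sum of its 169 digits: 648.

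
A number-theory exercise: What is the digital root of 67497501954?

6+7+4+9+7+5+0+1+9+5+4 = 57
5+7 = 12
1+2 = 3

3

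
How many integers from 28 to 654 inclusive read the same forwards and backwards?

The integers in [28, 654] that read the same forwards and backwards: 33, 44, 55, 66, 77, 88, …, 636, 646.
62 qualify.

62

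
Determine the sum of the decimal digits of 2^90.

118

2^90 = 1237940039285380274899124224
Sum of its 28 digits: 118.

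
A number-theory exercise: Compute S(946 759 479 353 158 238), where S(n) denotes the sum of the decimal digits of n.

98

9+4+6+7+5+9+4+7+9+3+5+3+1+5+8+2+3+8 = 98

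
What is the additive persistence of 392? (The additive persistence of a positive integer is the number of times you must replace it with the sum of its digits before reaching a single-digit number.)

392 → 14 → 5 (2 steps)

2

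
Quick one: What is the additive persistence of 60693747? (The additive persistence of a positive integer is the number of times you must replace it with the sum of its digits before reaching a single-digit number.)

2

60693747 → 42 → 6 (2 steps)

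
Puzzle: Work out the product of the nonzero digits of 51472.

5×1×4×7×2 = 280

280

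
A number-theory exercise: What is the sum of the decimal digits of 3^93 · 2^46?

3^93 · 2^46 = 16582747558897864564305463659666032692459135925701859868672
Sum of its 59 digits: 306.

306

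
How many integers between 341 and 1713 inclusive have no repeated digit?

The integers in [341, 1713] that have no repeated digit: 341, 342, 345, 346, 347, 348, …, 1708, 1709.
822 qualify.

822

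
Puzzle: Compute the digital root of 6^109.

The digital root of n equals n mod 9 (or 9 when 9 | n), so we need 6^109 mod 9.
6^109 ≡ 0 (mod 9), so the digital root is 9.

9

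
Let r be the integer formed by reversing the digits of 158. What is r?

Reversing 158 gives 851.

851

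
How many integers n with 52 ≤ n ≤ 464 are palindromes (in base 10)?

42

The integers in [52, 464] that are palindromes (in base 10): 55, 66, 77, 88, 99, 101, …, 454, 464.
42 qualify.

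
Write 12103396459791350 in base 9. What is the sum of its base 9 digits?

12103396459791350 in base 9 is 64705511746472605.
Digit sum: 6+4+7+0+5+5+1+1+7+4+6+4+7+2+6+0+5 = 70.

70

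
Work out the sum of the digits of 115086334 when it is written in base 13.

58

115086334 in base 13 is 1AAC652C.
Digit sum: 1+10+10+12+6+5+2+12 = 58.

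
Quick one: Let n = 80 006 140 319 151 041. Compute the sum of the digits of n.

44

8+0+0+0+6+1+4+0+3+1+9+1+5+1+0+4+1 = 44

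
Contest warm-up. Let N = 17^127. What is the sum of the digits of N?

755

17^127 = 1849324039132269838857813641362834929307348126285998933608458551352454843869502160366132449748787432695987077039664612181399115898708880371971190911115999473
Sum of its 157 digits: 755.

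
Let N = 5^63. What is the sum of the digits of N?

170

5^63 = 108420217248550443400745280086994171142578125
Sum of its 45 digits: 170.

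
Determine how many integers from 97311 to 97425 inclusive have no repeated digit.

The integers in [97311, 97425] that have no repeated digit: 97312, 97314, 97315, 97316, 97318, 97320, …, 97423, 97425.
51 qualify.

51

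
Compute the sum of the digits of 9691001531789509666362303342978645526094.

182

9+6+9+1+0+0+1+5+3+1+7+8+9+5+0+9+6+6+6+3+6+2+3+0+3+3+4+2+9+7+8+6+4+5+5+2+6+0+9+4 = 182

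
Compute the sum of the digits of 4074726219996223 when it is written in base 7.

4074726219996223 in base 7 is 2334164153166021241.
Digit sum: 2+3+3+4+1+6+4+1+5+3+1+6+6+0+2+1+2+4+1 = 55.

55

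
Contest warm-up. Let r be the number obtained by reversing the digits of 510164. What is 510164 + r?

Reverse of 510164 is 461015.
510164 + 461015 = 971179

971179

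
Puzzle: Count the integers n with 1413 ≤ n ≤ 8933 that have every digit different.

The integers in [1413, 8933] that have every digit different: 1420, 1423, 1425, 1426, 1427, 1428, …, 8931, 8932.
3825 qualify.

3825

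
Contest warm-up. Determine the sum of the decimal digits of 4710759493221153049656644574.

123

4+7+1+0+7+5+9+4+9+3+2+2+1+1+5+3+0+4+9+6+5+6+6+4+4+5+7+4 = 123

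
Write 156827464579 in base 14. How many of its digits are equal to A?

156827464579 in base 14 is 783A438159.
The digit A appears 1 time.

1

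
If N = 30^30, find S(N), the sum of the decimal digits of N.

63

30^30 = 205891132094649000000000000000000000000000000
Sum of its 45 digits: 63.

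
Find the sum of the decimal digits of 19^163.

19^163 = 27342420327764901178697283841488763188171168109621119985720672627868199006014599796641812950085375371303158884802264154863116023188051629976933563343937231309697902449333221133342085821197793178959793663210059
Sum of its 209 digits: 937.

937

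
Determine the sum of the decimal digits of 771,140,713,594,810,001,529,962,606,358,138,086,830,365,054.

180

7+7+1+1+4+0+7+1+3+5+9+4+8+1+0+0+0+1+5+2+9+9+6+2+6+0+6+3+5+8+1+3+8+0+8+6+8+3+0+3+6+5+0+5+4 = 180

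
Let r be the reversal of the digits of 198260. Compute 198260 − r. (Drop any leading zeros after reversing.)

135369

Reverse of 198260 is 62891.
198260 − 62891 = 135369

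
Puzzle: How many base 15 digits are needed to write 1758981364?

1758981364 in base 15 is A46549E4, which has 8 digits.

8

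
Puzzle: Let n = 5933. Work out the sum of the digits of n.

20

5+9+3+3 = 20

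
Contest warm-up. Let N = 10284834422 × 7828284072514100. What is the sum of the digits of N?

100

10284834422 × 7828284072514100 = 80512605494187359760350200
Sum of its 26 digits: 100.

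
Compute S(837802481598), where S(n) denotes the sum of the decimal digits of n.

63

8+3+7+8+0+2+4+8+1+5+9+8 = 63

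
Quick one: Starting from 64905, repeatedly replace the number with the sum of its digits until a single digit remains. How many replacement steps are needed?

64905 → 24 → 6 (2 steps)

2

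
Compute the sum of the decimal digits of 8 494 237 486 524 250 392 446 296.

118

8+4+9+4+2+3+7+4+8+6+5+2+4+2+5+0+3+9+2+4+4+6+2+9+6 = 118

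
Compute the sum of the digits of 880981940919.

8+8+0+9+8+1+9+4+0+9+1+9 = 66

66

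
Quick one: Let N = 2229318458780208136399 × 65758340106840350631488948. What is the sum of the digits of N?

2229318458780208136399 × 65758340106840350631488948 = 146596281418926077709419796317811898925645018252
Sum of its 48 digits: 233.

233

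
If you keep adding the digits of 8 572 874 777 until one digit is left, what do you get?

8

8+5+7+2+8+7+4+7+7+7 = 62
6+2 = 8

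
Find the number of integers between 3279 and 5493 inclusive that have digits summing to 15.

The integers in [3279, 5493] that have digits summing to 15: 3282, 3291, 3309, 3318, 3327, 3336, …, 5451, 5460.
163 qualify.

163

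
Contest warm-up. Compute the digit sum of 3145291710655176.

63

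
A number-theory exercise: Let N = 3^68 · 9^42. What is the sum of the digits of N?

3^68 · 9^42 = 3329896365316142756322307042065269797678257903507506764336659647715734241
Sum of its 73 digits: 333.

333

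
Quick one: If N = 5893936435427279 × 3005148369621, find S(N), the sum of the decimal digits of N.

5893936435427279 × 3005148369621 = 17712153469574095831358291259
Sum of its 29 digits: 132.

132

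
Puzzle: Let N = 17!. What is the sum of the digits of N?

63

17! = 355687428096000
Sum of its 15 digits: 63.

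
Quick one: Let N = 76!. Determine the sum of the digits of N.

441

76! = 1885494701666050254987932260861146558230394535379329335672487982961844043495537923117729972224000000000000000000
Sum of its 112 digits: 441.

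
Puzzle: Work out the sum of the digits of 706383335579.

59

7+0+6+3+8+3+3+3+5+5+7+9 = 59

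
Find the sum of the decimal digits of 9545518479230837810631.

9+5+4+5+5+1+8+4+7+9+2+3+0+8+3+7+8+1+0+6+3+1 = 99

99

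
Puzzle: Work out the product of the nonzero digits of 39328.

3×9×3×2×8 = 1296

1296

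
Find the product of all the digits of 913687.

9×1×3×6×8×7 = 9072

9072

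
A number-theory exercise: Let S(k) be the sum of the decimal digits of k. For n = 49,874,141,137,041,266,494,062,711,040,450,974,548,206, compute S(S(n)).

7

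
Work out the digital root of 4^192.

The digital root of n equals n mod 9 (or 9 when 9 | n), so we need 4^192 mod 9.
4^192 ≡ 1 (mod 9), so the digital root is 1.

1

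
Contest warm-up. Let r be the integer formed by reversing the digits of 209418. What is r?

Reversing 209418 gives 814902.

814902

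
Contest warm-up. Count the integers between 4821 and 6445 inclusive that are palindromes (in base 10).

16

The integers in [4821, 6445] that are palindromes (in base 10): 4884, 4994, 5005, 5115, 5225, 5335, …, 6226, 6336.
16 qualify.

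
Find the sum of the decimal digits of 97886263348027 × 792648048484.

97886263348027 × 792648048484 = 77589355616204497661741068
Sum of its 26 digits: 127.

127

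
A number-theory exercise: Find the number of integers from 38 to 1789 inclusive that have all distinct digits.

The integers in [38, 1789] that have all distinct digits: 38, 39, 40, 41, 42, 43, …, 1786, 1789.
1089 qualify.

1089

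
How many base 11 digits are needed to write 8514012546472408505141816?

8514012546472408505141816 in base 11 is 956559AA2944817060451736, which has 24 digits.

24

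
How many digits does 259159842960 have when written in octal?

259159842960 in base 8 is 3612710260220, which has 13 digits.

13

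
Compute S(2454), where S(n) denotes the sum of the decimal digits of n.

15

2+4+5+4 = 15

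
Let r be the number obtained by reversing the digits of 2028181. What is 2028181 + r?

Reverse of 2028181 is 1818202.
2028181 + 1818202 = 3846383

3846383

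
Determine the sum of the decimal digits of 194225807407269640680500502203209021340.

1+9+4+2+2+5+8+0+7+4+0+7+2+6+9+6+4+0+6+8+0+5+0+0+5+0+2+2+0+3+2+0+9+0+2+1+3+4+0 = 128

128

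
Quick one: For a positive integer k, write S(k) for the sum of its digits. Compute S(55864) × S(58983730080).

1428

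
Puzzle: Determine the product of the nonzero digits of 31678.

3×1×6×7×8 = 1008

1008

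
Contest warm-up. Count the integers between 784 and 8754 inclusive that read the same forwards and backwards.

The integers in [784, 8754] that read the same forwards and backwards: 787, 797, 808, 818, 828, 838, …, 8558, 8668.
99 qualify.

99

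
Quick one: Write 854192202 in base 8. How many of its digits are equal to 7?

854192202 in base 8 is 6272370112.
The digit 7 appears 2 times.

2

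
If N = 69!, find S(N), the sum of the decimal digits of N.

351

69! = 171122452428141311372468338881272839092270544893520369393648040923257279754140647424000000000000000
Sum of its 99 digits: 351.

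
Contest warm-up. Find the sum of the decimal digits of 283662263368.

55

2+8+3+6+6+2+2+6+3+3+6+8 = 55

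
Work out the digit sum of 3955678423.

52

3+9+5+5+6+7+8+4+2+3 = 52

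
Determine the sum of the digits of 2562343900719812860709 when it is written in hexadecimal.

134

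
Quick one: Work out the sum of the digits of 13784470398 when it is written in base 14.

13784470398 in base 14 is 94AA11086.
Digit sum: 9+4+10+10+1+1+0+8+6 = 49.

49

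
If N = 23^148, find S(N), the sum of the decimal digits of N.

931

23^148 = 3433363063188037676902451955415920785842383254284164565425177675733080186115725738541770838995236106846429886765074542405043737475266864854312848690813028441065586077815145794675110286680657677615883681
Sum of its 202 digits: 931.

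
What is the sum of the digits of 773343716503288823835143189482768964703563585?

218

7+7+3+3+4+3+7+1+6+5+0+3+2+8+8+8+2+3+8+3+5+1+4+3+1+8+9+4+8+2+7+6+8+9+6+4+7+0+3+5+6+3+5+8+5 = 218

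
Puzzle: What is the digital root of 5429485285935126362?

8

5+4+2+9+4+8+5+2+8+5+9+3+5+1+2+6+3+6+2 = 89
8+9 = 17
1+7 = 8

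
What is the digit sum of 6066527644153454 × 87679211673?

105

6066527644153454 × 87679211673 = 531908361431836714160068542
Sum of its 27 digits: 105.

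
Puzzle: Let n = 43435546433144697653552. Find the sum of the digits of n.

4+3+4+3+5+5+4+6+4+3+3+1+4+4+6+9+7+6+5+3+5+5+2 = 101

101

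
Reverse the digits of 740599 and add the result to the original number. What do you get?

1735646

Reverse of 740599 is 995047.
740599 + 995047 = 1735646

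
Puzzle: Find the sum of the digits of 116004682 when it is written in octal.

116004682 in base 8 is 672413512.
Digit sum: 6+7+2+4+1+3+5+1+2 = 31.

31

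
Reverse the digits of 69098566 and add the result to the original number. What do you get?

135687662

Reverse of 69098566 is 66589096.
69098566 + 66589096 = 135687662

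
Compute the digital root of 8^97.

8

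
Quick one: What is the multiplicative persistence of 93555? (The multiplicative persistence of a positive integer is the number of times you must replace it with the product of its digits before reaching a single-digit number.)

4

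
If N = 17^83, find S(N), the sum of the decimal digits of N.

17^83 = 1340480418895698023067411176743717312981007012239556134605753941864386337047277655624320393544131928113
Sum of its 103 digits: 422.

422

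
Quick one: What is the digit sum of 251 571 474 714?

2+5+1+5+7+1+4+7+4+7+1+4 = 48

48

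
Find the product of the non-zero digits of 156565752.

1×5×6×5×6×5×7×5×2 = 315000

315000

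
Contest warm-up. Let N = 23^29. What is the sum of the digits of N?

173

23^29 = 3091058643093537522799545838540043339063
Sum of its 40 digits: 173.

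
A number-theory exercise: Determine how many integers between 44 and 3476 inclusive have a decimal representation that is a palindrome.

The integers in [44, 3476] that have a decimal representation that is a palindrome: 44, 55, 66, 77, 88, 99, …, 3333, 3443.
121 qualify.

121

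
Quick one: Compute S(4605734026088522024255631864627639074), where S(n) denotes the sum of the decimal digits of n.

4+6+0+5+7+3+4+0+2+6+0+8+8+5+2+2+0+2+4+2+5+5+6+3+1+8+6+4+6+2+7+6+3+9+0+7+4 = 152

152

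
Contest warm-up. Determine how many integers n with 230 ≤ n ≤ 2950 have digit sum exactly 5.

32

The integers in [230, 2950] that have digit sum exactly 5: 230, 302, 311, 320, 401, 410, …, 2210, 2300.
32 qualify.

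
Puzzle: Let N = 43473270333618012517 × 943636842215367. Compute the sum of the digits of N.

186

43473270333618012517 × 943636842215367 = 41022979538390295577798661815748739
Sum of its 35 digits: 186.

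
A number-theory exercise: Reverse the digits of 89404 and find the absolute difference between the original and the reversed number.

Reverse of 89404 is 40498.
|89404 − 40498| = 48906

48906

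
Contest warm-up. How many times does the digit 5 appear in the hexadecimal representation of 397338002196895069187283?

397338002196895069187283 in base 16 is 5423BC7B831DBE5D2CD3.
The digit 5 appears 2 times.

2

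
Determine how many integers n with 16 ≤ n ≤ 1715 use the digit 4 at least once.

The integers in [16, 1715] that use the digit 4 at least once: 24, 34, 40, 41, 42, 43, …, 1704, 1714.
485 qualify.

485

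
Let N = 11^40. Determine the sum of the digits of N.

205

11^40 = 452592555681759518058893560348969204658401
Sum of its 42 digits: 205.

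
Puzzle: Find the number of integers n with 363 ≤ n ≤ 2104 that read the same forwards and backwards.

75

The integers in [363, 2104] that read the same forwards and backwards: 363, 373, 383, 393, 404, 414, …, 1991, 2002.
75 qualify.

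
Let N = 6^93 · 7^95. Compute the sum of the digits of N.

711

6^93 · 7^95 = 449138296058878502382802893073770921819010596312650887718244585322288686911277724364395823885311902172771900525543918618061638713194484450679851778572288
Sum of its 153 digits: 711.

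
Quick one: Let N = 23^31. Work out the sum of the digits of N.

203

23^31 = 1635170022196481349560959748587682926364327
Sum of its 43 digits: 203.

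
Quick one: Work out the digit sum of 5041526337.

36

5+0+4+1+5+2+6+3+3+7 = 36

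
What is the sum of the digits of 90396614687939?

80

9+0+3+9+6+6+1+4+6+8+7+9+3+9 = 80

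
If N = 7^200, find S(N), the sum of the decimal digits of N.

7^200 = 10461838291314357175018899611816813659819188550170233659950140084035125767424262251774382614909364050293065248252546314174063180343683591188150754267339816534637456120001
Sum of its 170 digits: 697.

697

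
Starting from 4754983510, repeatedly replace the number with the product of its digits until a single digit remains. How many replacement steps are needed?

4754983510 → 0 (1 step)

1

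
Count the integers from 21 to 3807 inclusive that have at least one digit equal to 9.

963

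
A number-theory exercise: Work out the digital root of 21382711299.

9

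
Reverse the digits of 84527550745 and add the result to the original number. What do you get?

139233123293

Reverse of 84527550745 is 54705572548.
84527550745 + 54705572548 = 139233123293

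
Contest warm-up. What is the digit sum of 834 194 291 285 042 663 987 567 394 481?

148

8+3+4+1+9+4+2+9+1+2+8+5+0+4+2+6+6+3+9+8+7+5+6+7+3+9+4+4+8+1 = 148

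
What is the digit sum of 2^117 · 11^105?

730

2^117 · 11^105 = 3687579859333829154489036256268473966852699598569089540496478424786093197767540439445292659688199542233234030864451850683520596554159686441500672
Sum of its 145 digits: 730.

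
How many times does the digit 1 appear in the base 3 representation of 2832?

2832 in base 3 is 10212220.
The digit 1 appears 2 times.

2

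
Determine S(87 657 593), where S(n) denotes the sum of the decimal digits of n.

50

8+7+6+5+7+5+9+3 = 50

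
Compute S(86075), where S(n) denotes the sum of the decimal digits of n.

8+6+0+7+5 = 26

26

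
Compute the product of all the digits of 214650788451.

2×1×4×6×5×0×7×8×8×4×5×1 = 0

0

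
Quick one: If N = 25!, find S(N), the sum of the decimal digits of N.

72

25! = 15511210043330985984000000
Sum of its 26 digits: 72.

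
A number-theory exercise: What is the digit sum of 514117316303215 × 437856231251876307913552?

514117316303215 × 437856231251876307913552 = 225109470537854544547542588970439669680
Sum of its 39 digits: 190.

190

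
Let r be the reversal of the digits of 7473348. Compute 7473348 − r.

-960399

Reverse of 7473348 is 8433747.
7473348 − 8433747 = -960399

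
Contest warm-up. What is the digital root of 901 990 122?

9+0+1+9+9+0+1+2+2 = 33
3+3 = 6

6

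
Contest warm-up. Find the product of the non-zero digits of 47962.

4×7×9×6×2 = 3024

3024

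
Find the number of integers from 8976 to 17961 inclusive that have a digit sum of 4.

The integers in [8976, 17961] that have a digit sum of 4: 10003, 10012, 10021, 10030, 10102, 10111, …, 12100, 13000.
20 qualify.

20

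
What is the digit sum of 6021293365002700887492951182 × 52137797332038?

6021293365002700887492951182 × 52137797332038 = 313936973141255929652594124939410578568916
Sum of its 42 digits: 201.

201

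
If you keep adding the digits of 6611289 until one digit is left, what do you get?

6

6+6+1+1+2+8+9 = 33
3+3 = 6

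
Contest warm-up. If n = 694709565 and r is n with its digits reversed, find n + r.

1260617061

Reverse of 694709565 is 565907496.
694709565 + 565907496 = 1260617061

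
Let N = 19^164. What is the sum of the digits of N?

19^164 = 519505986227533122395248392988286500575252194082801279728692779929495781114277396136194446051622132054760018811243018942399204440572980969561737703534807394884260146537331201533499630602758070400236079600991121
Sum of its 210 digits: 901.

901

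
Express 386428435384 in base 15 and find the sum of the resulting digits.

68

386428435384 in base 15 is A0BA1E42C4.
Digit sum: 10+0+11+10+1+14+4+2+12+4 = 68.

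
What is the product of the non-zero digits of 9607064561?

9×6×7×6×4×5×6×1 = 272160

272160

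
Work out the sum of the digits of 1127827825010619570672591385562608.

145

1+1+2+7+8+2+7+8+2+5+0+1+0+6+1+9+5+7+0+6+7+2+5+9+1+3+8+5+5+6+2+6+0+8 = 145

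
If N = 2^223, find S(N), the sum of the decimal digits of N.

290

2^223 = 13479973333575319897333507543509815336818572211270286240551805124608
Sum of its 68 digits: 290.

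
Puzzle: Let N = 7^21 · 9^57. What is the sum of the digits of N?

7^21 · 9^57 = 1376834939276086865412813323991611502096993326576546959138949601885402783
Sum of its 73 digits: 351.

351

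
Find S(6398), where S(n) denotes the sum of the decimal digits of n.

26

6+3+9+8 = 26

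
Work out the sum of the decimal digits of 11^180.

11^180 = 28228209274011057547357925777999064016472128244312020833993265611495439105796064598160230458275395650608208538631803702278196146398071093960259461630122828839583347858435776967799479122801
Sum of its 188 digits: 847.

847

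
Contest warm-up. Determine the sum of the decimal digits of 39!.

39! = 20397882081197443358640281739902897356800000000
Sum of its 47 digits: 189.

189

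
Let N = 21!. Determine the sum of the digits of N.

21! = 51090942171709440000
Sum of its 20 digits: 63.

63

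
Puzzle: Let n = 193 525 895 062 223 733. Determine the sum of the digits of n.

75

1+9+3+5+2+5+8+9+5+0+6+2+2+2+3+7+3+3 = 75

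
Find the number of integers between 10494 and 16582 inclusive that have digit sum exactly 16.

The integers in [10494, 16582] that have digit sum exactly 16: 10519, 10528, 10537, 10546, 10555, 10564, …, 16531, 16540.
443 qualify.

443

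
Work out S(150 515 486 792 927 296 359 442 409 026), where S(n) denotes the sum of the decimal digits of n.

1+5+0+5+1+5+4+8+6+7+9+2+9+2+7+2+9+6+3+5+9+4+4+2+4+0+9+0+2+6 = 136

136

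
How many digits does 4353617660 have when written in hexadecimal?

9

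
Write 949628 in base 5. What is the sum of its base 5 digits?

16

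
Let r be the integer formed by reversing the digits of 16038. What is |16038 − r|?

67023

Reverse of 16038 is 83061.
|16038 − 83061| = 67023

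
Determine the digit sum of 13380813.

1+3+3+8+0+8+1+3 = 27

27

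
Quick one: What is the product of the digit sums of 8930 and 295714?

560

S(8930) = 8+9+3+0 = 20.
S(295714) = 2+9+5+7+1+4 = 28.
20 · 28 = 560.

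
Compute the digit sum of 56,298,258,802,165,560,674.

5+6+2+9+8+2+5+8+8+0+2+1+6+5+5+6+0+6+7+4 = 95

95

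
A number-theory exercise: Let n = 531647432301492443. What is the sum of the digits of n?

5+3+1+6+4+7+4+3+2+3+0+1+4+9+2+4+4+3 = 65

65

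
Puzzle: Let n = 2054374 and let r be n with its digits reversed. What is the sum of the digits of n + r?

50

Reversal of 2054374 is 4734502; 2054374 + 4734502 = 6788876.
Digit sum of 6788876: 6+7+8+8+8+7+6 = 50.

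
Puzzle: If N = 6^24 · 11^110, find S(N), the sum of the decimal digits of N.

6^24 · 11^110 = 16936566692232193460965823846234267871859256074720701249265411248518044417145687037464771465786180902393090865934509806211480992874496
Sum of its 134 digits: 612.

612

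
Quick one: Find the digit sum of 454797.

36

4+5+4+7+9+7 = 36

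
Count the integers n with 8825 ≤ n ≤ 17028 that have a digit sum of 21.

The integers in [8825, 17028] that have a digit sum of 21: 8832, 8841, 8850, 8904, 8913, 8922, …, 16941, 16950.
497 qualify.

497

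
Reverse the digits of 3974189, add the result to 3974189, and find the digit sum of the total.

Reversal of 3974189 is 9814793; 3974189 + 9814793 = 13788982.
Digit sum of 13788982: 1+3+7+8+8+9+8+2 = 46.

46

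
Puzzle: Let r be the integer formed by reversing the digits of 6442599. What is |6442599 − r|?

3509847

Reverse of 6442599 is 9952446.
|6442599 − 9952446| = 3509847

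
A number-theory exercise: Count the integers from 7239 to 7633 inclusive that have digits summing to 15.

21

The integers in [7239, 7633] that have digits summing to 15: 7242, 7251, 7260, 7305, 7314, 7323, …, 7611, 7620.
21 qualify.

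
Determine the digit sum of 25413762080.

38

2+5+4+1+3+7+6+2+0+8+0 = 38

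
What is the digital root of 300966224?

5

3+0+0+9+6+6+2+2+4 = 32
3+2 = 5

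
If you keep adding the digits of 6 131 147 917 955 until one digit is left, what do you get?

6+1+3+1+1+4+7+9+1+7+9+5+5 = 59
5+9 = 14
1+4 = 5

5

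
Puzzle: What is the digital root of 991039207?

9+9+1+0+3+9+2+0+7 = 40
4+0 = 4
(Equivalently, 991039207 mod 9 = 4.)

4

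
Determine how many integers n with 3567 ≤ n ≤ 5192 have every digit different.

The integers in [3567, 5192] that have every digit different: 3567, 3568, 3569, 3570, 3571, 3572, …, 5190, 5192.
859 qualify.

859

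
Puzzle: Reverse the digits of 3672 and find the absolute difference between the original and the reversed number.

Reverse of 3672 is 2763.
|3672 − 2763| = 909

909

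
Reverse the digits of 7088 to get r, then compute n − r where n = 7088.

Reverse of 7088 is 8807.
7088 − 8807 = -1719

-1719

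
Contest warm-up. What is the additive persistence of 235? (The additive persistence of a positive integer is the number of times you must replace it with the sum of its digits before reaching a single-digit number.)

2

235 → 10 → 1 (2 steps)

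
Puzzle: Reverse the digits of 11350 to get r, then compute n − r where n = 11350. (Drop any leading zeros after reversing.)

6039

Reverse of 11350 is 5311.
11350 − 5311 = 6039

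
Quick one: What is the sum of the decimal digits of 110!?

657

110! = 15882455415227429404253703127090772871724410234473563207581748318444567162948183030959960131517678520479243672638179990208521148623422266876757623911219200000000000000000000000000
Sum of its 179 digits: 657.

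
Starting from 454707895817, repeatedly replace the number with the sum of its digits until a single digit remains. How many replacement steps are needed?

3

454707895817 → 65 → 11 → 2 (3 steps)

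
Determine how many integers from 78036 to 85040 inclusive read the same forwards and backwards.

The integers in [78036, 85040] that read the same forwards and backwards: 78087, 78187, 78287, 78387, 78487, 78587, …, 84848, 84948.
70 qualify.

70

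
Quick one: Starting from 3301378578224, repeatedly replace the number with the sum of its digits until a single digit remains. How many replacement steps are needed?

2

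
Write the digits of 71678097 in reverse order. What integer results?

79087617

Reversing 71678097 gives 79087617.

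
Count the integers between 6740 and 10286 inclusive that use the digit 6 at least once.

1129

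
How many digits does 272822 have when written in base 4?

272822 in base 4 is 1002212312, which has 10 digits.

10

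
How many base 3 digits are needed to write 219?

5

219 in base 3 is 22010, which has 5 digits.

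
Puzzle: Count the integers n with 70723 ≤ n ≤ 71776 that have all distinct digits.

The integers in [70723, 71776] that have all distinct digits: 70812, 70813, 70814, 70815, 70816, 70819, …, 71695, 71698.
336 qualify.

336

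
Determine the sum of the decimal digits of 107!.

594

107! = 12265202031961379393517517010387338887131568154382945052653251412013535324922144249034658613287059061933743916719318560380966506520420000368175349760000000000000000000000000
Sum of its 173 digits: 594.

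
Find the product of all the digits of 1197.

63

1×1×9×7 = 63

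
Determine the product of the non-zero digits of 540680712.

5×4×6×8×7×1×2 = 13440

13440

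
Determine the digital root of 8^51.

The digital root of n equals n mod 9 (or 9 when 9 | n), so we need 8^51 mod 9.
8^51 ≡ 8 (mod 9), so the digital root is 8.

8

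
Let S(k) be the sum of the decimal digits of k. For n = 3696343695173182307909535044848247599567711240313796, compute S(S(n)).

9

First digit sum: 243.
2+4+3 = 9.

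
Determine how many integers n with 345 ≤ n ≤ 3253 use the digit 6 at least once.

The integers in [345, 3253] that use the digit 6 at least once: 346, 356, 360, 361, 362, 363, …, 3236, 3246.
795 qualify.

795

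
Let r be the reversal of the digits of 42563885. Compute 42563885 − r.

-16272639

Reverse of 42563885 is 58836524.
42563885 − 58836524 = -16272639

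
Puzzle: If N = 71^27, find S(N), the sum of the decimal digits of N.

71^27 = 96377446463956887067806264968072481014221181496791
Sum of its 50 digits: 242.

242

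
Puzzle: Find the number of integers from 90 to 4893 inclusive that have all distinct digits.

The integers in [90, 4893] that have all distinct digits: 90, 91, 92, 93, 94, 95, …, 4892, 4893.
2614 qualify.

2614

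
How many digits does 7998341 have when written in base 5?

10

7998341 in base 5 is 4021421331, which has 10 digits.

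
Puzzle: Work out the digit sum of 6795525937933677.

93

6+7+9+5+5+2+5+9+3+7+9+3+3+6+7+7 = 93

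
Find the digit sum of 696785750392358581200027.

6+9+6+7+8+5+7+5+0+3+9+2+3+5+8+5+8+1+2+0+0+0+2+7 = 108

108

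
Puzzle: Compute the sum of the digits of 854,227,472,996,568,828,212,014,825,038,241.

8+5+4+2+2+7+4+7+2+9+9+6+5+6+8+8+2+8+2+1+2+0+1+4+8+2+5+0+3+8+2+4+1 = 145

145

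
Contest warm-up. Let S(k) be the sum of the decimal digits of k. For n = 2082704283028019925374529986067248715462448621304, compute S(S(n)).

11

First digit sum: 209.
2+0+9 = 11.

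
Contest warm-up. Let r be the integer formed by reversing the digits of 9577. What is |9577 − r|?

Reverse of 9577 is 7759.
|9577 − 7759| = 1818

1818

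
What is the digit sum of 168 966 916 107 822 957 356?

107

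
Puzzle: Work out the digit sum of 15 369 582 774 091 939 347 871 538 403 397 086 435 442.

196

1+5+3+6+9+5+8+2+7+7+4+0+9+1+9+3+9+3+4+7+8+7+1+5+3+8+4+0+3+3+9+7+0+8+6+4+3+5+4+4+2 = 196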